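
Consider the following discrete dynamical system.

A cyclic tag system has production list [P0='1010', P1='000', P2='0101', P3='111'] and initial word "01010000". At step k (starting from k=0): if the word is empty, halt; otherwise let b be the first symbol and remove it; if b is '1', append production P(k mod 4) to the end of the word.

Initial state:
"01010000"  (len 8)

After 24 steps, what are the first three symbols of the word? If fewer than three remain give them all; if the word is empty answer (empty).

k=0  "01010000"  (len 8)
k=1  "1010000"  (len 7)
k=2  "010000000"  (len 9)
k=3  "10000000"  (len 8)
k=4  "0000000111"  (len 10)
k=5  "000000111"  (len 9)
k=6  "00000111"  (len 8)
k=7  "0000111"  (len 7)
k=8  "000111"  (len 6)
k=9  "00111"  (len 5)
k=10  "0111"  (len 4)
k=11  "111"  (len 3)
k=12  "11111"  (len 5)
k=13  "11111010"  (len 8)
k=14  "1111010000"  (len 10)
k=15  "1110100000101"  (len 13)
k=16  "110100000101111"  (len 15)
k=17  "101000001011111010"  (len 18)
k=18  "01000001011111010000"  (len 20)
k=19  "1000001011111010000"  (len 19)
k=20  "000001011111010000111"  (len 21)
k=21  "00001011111010000111"  (len 20)
k=22  "0001011111010000111"  (len 19)
k=23  "001011111010000111"  (len 18)
k=24  "01011111010000111"  (len 17)

010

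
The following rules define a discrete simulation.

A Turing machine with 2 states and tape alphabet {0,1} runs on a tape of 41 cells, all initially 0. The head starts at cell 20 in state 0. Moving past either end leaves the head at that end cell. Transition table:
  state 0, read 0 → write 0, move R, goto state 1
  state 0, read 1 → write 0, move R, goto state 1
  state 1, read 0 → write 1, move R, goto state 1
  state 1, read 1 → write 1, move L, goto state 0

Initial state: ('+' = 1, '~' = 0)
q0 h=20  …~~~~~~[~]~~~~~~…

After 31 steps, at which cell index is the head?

40

gen 0: q0 h=20  …~~~~~~[~]~~~~~~…
gen 1: q1 h=21  …~~~~~~[~]~~~~~~…
gen 2: q1 h=22  …~~~~~+[~]~~~~~~…
gen 3: q1 h=23  …~~~~++[~]~~~~~~…
gen 4: q1 h=24  …~~~+++[~]~~~~~~…
gen 5: q1 h=25  …~~++++[~]~~~~~~…
gen 6: q1 h=26  …~+++++[~]~~~~~~…
gen 7: q1 h=27  …++++++[~]~~~~~~…
gen 8: q1 h=28  …++++++[~]~~~~~~…
gen 9: q1 h=29  …++++++[~]~~~~~~…
gen 10: q1 h=30  …++++++[~]~~~~~~…
gen 11: q1 h=31  …++++++[~]~~~~~~…
gen 12: q1 h=32  …++++++[~]~~~~~~…
gen 13: q1 h=33  …++++++[~]~~~~~~…
gen 14: q1 h=34  …++++++[~]~~~~~~|
gen 15: q1 h=35  …++++++[~]~~~~~|
gen 16: q1 h=36  …++++++[~]~~~~|
gen 17: q1 h=37  …++++++[~]~~~|
gen 18: q1 h=38  …++++++[~]~~|
gen 19: q1 h=39  …++++++[~]~|
gen 20: q1 h=40  …++++++[~]|
gen 21: q1 h=40  …++++++[+]|
gen 22: q0 h=39  …++++++[+]+|
gen 23: q1 h=40  …+++++~[+]|
gen 24: q0 h=39  …++++++[~]+|
gen 25: q1 h=40  …+++++~[+]|
gen 26: q0 h=39  …++++++[~]+|
gen 27: q1 h=40  …+++++~[+]|
gen 28: q0 h=39  …++++++[~]+|
gen 29: q1 h=40  …+++++~[+]|
gen 30: q0 h=39  …++++++[~]+|
gen 31: q1 h=40  …+++++~[+]|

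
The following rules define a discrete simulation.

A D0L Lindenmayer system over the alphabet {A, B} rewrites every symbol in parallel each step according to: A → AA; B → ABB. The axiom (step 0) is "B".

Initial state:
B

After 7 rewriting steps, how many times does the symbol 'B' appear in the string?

t=0: B
t=1: ABB
t=2: AAABBABB
t=3: AAAAAAABBABBAAABBABB
t=4: AAAAAAAAAAAAAAABBABBAAABBABBAAAAAAABBABBAAABBABB
t=5: AAAAAAAAAAAAAAAAAAAAAAAAAAAAAAABBABBAAABBABBAAAAAAABBABBAAABBABBAAAAAAAAAAAAAAABBABBAAABBABBAAAAAAABBABBAAABBABB
t=6: AAAAAAAAAAAAAAAAAAAAAAAAAAAAAAAAAAAAAAAAAAAAAAAAAAAAAAAAAA…BBAAABBABBAAAAAAAAAAAAAAABBABBAAABBABBAAAAAAABBABBAAABBABB  (len 256)
t=7: AAAAAAAAAAAAAAAAAAAAAAAAAAAAAAAAAAAAAAAAAAAAAAAAAAAAAAAAAA…BBAAABBABBAAAAAAAAAAAAAAABBABBAAABBABBAAAAAAABBABBAAABBABB  (len 576)

128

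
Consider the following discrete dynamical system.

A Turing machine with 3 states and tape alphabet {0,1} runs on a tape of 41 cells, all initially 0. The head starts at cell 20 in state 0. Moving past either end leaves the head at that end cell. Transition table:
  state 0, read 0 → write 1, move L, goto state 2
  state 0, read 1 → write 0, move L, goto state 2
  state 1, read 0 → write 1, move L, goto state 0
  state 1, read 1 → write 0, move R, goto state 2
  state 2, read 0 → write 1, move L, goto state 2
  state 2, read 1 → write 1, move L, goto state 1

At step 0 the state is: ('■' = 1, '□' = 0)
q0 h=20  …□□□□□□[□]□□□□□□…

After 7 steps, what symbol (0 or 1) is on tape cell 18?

1

[0] q0 h=20  …□□□□□□[□]□□□□□□…
[1] q2 h=19  …□□□□□□[□]■□□□□□…
[2] q2 h=18  …□□□□□□[□]■■□□□□…
[3] q2 h=17  …□□□□□□[□]■■■□□□…
[4] q2 h=16  …□□□□□□[□]■■■■□□…
[5] q2 h=15  …□□□□□□[□]■■■■■□…
[6] q2 h=14  …□□□□□□[□]■■■■■■…
[7] q2 h=13  …□□□□□□[□]■■■■■■…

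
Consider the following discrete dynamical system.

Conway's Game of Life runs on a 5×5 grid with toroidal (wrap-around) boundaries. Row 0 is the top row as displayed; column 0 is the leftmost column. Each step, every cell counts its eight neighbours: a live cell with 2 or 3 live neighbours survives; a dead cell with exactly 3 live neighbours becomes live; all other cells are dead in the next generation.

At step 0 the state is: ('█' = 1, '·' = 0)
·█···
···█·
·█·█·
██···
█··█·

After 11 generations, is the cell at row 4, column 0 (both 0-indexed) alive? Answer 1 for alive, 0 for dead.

0

gen 0: ·█···
···█·
·█·█·
██···
█··█·
gen 1: ··█·█
·····
██··█
██···
█·█·█
gen 2: ██··█
·█·██
·█··█
··██·
··█·█
gen 3: ·█···
·█·█·
·█··█
███·█
··█·█
gen 4: ██·█·
·█···
····█
··█·█
··█·█
gen 5: ██·██
·██·█
█··█·
█···█
··█·█
gen 6: ·····
·····
··██·
██···
··█··
gen 7: ·····
·····
·██··
·█·█·
·█···
gen 8: ·····
·····
·██··
██···
··█··
gen 9: ·····
·····
███··
█····
·█···
gen 10: ·····
·█···
██···
█·█··
·····
gen 11: ·····
██···
█·█··
█····
·····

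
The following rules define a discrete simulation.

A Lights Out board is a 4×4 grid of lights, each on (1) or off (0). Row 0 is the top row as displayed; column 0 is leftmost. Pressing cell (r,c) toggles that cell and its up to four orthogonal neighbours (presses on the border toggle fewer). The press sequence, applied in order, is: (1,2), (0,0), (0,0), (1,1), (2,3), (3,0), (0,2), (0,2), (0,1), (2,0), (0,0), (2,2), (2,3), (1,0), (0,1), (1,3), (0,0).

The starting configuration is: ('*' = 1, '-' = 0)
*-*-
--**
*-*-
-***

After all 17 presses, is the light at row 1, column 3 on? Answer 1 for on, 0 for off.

1

k=0  *-*-
--**
*-*-
-***
k=1  *---
-*--
*---
-***
k=2  -*--
**--
*---
-***
k=3  *---
-*--
*---
-***
k=4  **--
*-*-
**--
-***
k=5  **--
*-**
****
-**-
k=6  **--
*-**
-***
*-*-
k=7  *-**
*--*
-***
*-*-
k=8  **--
*-**
-***
*-*-
k=9  --*-
****
-***
*-*-
k=10  --*-
-***
*-**
--*-
k=11  ***-
****
*-**
--*-
k=12  ***-
**-*
**--
----
k=13  ***-
**--
****
---*
k=14  -**-
----
-***
---*
k=15  *---
-*--
-***
---*
k=16  *--*
-***
-**-
---*
k=17  -*-*
****
-**-
---*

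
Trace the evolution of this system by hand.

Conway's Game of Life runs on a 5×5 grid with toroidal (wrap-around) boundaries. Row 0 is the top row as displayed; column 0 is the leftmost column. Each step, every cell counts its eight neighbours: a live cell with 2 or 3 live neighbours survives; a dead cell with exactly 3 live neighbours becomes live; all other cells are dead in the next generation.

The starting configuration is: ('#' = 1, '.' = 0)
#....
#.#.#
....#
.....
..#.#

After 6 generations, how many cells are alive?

3

0) #....
#.#.#
....#
.....
..#.#
1) #....
##.##
#..##
...#.
.....
2) ##...
.###.
.#...
...#.
.....
3) ##...
.....
.#.#.
.....
.....
4) .....
###..
.....
.....
.....
5) .#...
.#...
.#...
.....
.....
6) .....
###..
.....
.....
.....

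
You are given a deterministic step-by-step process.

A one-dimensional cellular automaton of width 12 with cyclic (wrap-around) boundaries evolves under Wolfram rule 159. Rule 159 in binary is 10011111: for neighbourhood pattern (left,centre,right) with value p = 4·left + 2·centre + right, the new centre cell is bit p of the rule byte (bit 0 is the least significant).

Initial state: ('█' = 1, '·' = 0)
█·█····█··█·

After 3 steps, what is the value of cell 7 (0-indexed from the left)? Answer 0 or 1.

1

step 0: █·█····█··█·
step 1: █·█████████·
step 2: █·████████··
step 3: █·███████·██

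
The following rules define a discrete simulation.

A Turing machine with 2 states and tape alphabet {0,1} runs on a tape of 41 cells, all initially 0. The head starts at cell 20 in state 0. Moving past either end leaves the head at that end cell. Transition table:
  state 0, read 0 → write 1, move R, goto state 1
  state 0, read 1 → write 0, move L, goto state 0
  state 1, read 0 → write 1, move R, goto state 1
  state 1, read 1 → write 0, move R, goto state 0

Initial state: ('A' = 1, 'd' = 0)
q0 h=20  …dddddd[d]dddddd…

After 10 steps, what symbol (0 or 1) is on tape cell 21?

1

gen 0: q0 h=20  …dddddd[d]dddddd…
gen 1: q1 h=21  …dddddA[d]dddddd…
gen 2: q1 h=22  …ddddAA[d]dddddd…
gen 3: q1 h=23  …dddAAA[d]dddddd…
gen 4: q1 h=24  …ddAAAA[d]dddddd…
gen 5: q1 h=25  …dAAAAA[d]dddddd…
gen 6: q1 h=26  …AAAAAA[d]dddddd…
gen 7: q1 h=27  …AAAAAA[d]dddddd…
gen 8: q1 h=28  …AAAAAA[d]dddddd…
gen 9: q1 h=29  …AAAAAA[d]dddddd…
gen 10: q1 h=30  …AAAAAA[d]dddddd…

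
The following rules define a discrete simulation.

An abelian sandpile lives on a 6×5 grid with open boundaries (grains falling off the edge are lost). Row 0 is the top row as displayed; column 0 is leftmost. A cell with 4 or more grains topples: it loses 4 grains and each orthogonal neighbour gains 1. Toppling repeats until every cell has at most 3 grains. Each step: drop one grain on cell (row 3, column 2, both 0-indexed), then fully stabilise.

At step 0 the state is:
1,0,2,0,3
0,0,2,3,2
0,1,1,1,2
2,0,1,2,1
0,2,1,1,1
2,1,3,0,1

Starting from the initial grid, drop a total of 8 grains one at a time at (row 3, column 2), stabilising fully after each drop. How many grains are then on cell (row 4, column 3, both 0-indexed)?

2

step 0: 1,0,2,0,3
0,0,2,3,2
0,1,1,1,2
2,0,1,2,1
0,2,1,1,1
2,1,3,0,1
step 1: 1,0,2,0,3
0,0,2,3,2
0,1,1,1,2
2,0,2,2,1
0,2,1,1,1
2,1,3,0,1
step 2: 1,0,2,0,3
0,0,2,3,2
0,1,1,1,2
2,0,3,2,1
0,2,1,1,1
2,1,3,0,1
step 3: 1,0,2,0,3
0,0,2,3,2
0,1,2,1,2
2,1,0,3,1
0,2,2,1,1
2,1,3,0,1
step 4: 1,0,2,0,3
0,0,2,3,2
0,1,2,1,2
2,1,1,3,1
0,2,2,1,1
2,1,3,0,1
step 5: 1,0,2,0,3
0,0,2,3,2
0,1,2,1,2
2,1,2,3,1
0,2,2,1,1
2,1,3,0,1
step 6: 1,0,2,0,3
0,0,2,3,2
0,1,2,1,2
2,1,3,3,1
0,2,2,1,1
2,1,3,0,1
step 7: 1,0,2,0,3
0,0,2,3,2
0,1,3,2,2
2,2,1,0,2
0,2,3,2,1
2,1,3,0,1
step 8: 1,0,2,0,3
0,0,2,3,2
0,1,3,2,2
2,2,2,0,2
0,2,3,2,1
2,1,3,0,1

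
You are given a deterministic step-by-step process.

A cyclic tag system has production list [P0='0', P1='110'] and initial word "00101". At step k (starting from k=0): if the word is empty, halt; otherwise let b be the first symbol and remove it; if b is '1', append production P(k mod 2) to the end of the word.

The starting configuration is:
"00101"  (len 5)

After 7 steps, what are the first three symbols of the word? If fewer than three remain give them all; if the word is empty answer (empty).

k=0  "00101"  (len 5)
k=1  "0101"  (len 4)
k=2  "101"  (len 3)
k=3  "010"  (len 3)
k=4  "10"  (len 2)
k=5  "00"  (len 2)
k=6  "0"  (len 1)
k=7  (halted — word empty)

(empty)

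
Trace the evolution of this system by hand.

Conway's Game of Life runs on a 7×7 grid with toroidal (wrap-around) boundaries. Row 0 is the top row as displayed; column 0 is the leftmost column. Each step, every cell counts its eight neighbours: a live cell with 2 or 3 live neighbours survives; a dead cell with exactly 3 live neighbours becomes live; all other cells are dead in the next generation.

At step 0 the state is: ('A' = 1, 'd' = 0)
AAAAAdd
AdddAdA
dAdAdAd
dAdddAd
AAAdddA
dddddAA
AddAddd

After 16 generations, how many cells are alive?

gen 0: AAAAAdd
AdddAdA
dAdAdAd
dAdddAd
AAAdddA
dddddAA
AddAddd
gen 1: ddAdAAd
ddddddA
dAAddAd
ddddAAd
dAAdddd
ddAddAd
AddAdAd
gen 2: dddAAAd
dAAAAdA
ddddAAA
dddAAAd
dAAAAAd
ddAAAdA
dAAAdAd
gen 3: AdddddA
AdAdddA
AdddddA
ddddddd
dAddddA
AdddddA
dAddddA
gen 4: dddddAd
dddddAd
AAddddA
ddddddA
ddddddA
dAdddAA
dAdddAd
gen 5: ddddAAA
AddddAd
AddddAA
dddddAA
ddddddA
dddddAA
AdddAAd
gen 6: Adddddd
Adddddd
AdddAdd
ddddddd
Adddddd
AdddAdd
Adddddd
gen 7: AAddddA
AAddddA
ddddddd
ddddddd
ddddddd
AAddddA
AAddddA
gen 8: ddAddAd
dAddddA
Adddddd
ddddddd
Adddddd
dAddddA
ddAddAd
gen 9: dAAddAA
AAddddA
Adddddd
ddddddd
Adddddd
AAddddA
dAAddAA
gen 10: ddddddd
ddAddAd
AAddddA
ddddddd
AAddddA
ddAddAd
ddddddd
gen 11: ddddddd
AAddddA
AAddddA
ddddddd
AAddddA
AAddddA
ddddddd
gen 12: Adddddd
dAddddA
dAddddA
ddddddd
dAddddA
dAddddA
Adddddd
gen 13: AAddddA
dAddddA
ddddddd
ddddddd
ddddddd
dAddddA
AAddddA
gen 14: ddAddAd
dAddddA
ddddddd
ddddddd
ddddddd
dAddddA
ddAddAd
gen 15: dAAddAA
ddddddd
ddddddd
ddddddd
ddddddd
ddddddd
dAAddAA
gen 16: dAAddAA
ddddddd
ddddddd
ddddddd
ddddddd
ddddddd
dAAddAA

8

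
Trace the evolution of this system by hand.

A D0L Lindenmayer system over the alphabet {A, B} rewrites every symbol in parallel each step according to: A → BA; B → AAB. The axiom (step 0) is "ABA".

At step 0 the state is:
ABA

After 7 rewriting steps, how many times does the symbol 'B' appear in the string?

577

gen 0: ABA
gen 1: BAAABBA
gen 2: AABBABABAAABAABBA
gen 3: BABAAABAABBAAABBAAABBABABAAABBABAAABAABBA
gen 4: AABBAAABBABABAAABBABAAABAABBABABAAABAABBABABAAABAABBAAABBAAABBABABAAABAABBAAABBABABAAABBABAAABAABBA
gen 5: BABAAABAABBABABAAABAABBAAABBAAABBABABAAABAABBAAABBABABAAAB…BABAAABAABBAAABBAAABBABABAAABAABBAAABBABABAAABBABAAABAABBA  (len 239)
gen 6: AABBAAABBABABAAABBABAAABAABBAAABBAAABBABABAAABBABAAABAABBA…BABAAABAABBAAABBAAABBABABAAABAABBAAABBABABAAABBABAAABAABBA  (len 577)
gen 7: BABAAABAABBABABAAABAABBAAABBAAABBABABAAABAABBAAABBABABAAAB…BABAAABAABBAAABBAAABBABABAAABAABBAAABBABABAAABBABAAABAABBA  (len 1393)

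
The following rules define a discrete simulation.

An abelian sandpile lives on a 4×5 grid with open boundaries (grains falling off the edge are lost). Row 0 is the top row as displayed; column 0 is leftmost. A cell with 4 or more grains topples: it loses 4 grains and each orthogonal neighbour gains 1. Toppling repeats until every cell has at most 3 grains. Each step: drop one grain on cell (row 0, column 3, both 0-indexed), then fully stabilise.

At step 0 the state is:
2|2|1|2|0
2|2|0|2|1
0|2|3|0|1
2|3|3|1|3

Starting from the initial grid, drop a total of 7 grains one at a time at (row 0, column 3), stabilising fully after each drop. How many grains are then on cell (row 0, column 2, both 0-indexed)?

3

gen 0: 2|2|1|2|0
2|2|0|2|1
0|2|3|0|1
2|3|3|1|3
gen 1: 2|2|1|3|0
2|2|0|2|1
0|2|3|0|1
2|3|3|1|3
gen 2: 2|2|2|0|1
2|2|0|3|1
0|2|3|0|1
2|3|3|1|3
gen 3: 2|2|2|1|1
2|2|0|3|1
0|2|3|0|1
2|3|3|1|3
gen 4: 2|2|2|2|1
2|2|0|3|1
0|2|3|0|1
2|3|3|1|3
gen 5: 2|2|2|3|1
2|2|0|3|1
0|2|3|0|1
2|3|3|1|3
gen 6: 2|2|3|1|2
2|2|1|0|2
0|2|3|1|1
2|3|3|1|3
gen 7: 2|2|3|2|2
2|2|1|0|2
0|2|3|1|1
2|3|3|1|3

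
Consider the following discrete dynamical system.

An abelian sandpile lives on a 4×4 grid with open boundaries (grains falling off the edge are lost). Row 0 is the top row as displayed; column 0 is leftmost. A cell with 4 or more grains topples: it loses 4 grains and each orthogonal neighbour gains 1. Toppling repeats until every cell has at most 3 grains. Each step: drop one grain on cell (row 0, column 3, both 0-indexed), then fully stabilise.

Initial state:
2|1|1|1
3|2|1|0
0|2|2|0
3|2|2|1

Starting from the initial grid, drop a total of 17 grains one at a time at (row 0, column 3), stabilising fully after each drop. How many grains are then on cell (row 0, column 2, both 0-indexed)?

2

k=0  2|1|1|1
3|2|1|0
0|2|2|0
3|2|2|1
k=1  2|1|1|2
3|2|1|0
0|2|2|0
3|2|2|1
k=2  2|1|1|3
3|2|1|0
0|2|2|0
3|2|2|1
k=3  2|1|2|0
3|2|1|1
0|2|2|0
3|2|2|1
k=4  2|1|2|1
3|2|1|1
0|2|2|0
3|2|2|1
k=5  2|1|2|2
3|2|1|1
0|2|2|0
3|2|2|1
k=6  2|1|2|3
3|2|1|1
0|2|2|0
3|2|2|1
k=7  2|1|3|0
3|2|1|2
0|2|2|0
3|2|2|1
k=8  2|1|3|1
3|2|1|2
0|2|2|0
3|2|2|1
k=9  2|1|3|2
3|2|1|2
0|2|2|0
3|2|2|1
k=10  2|1|3|3
3|2|1|2
0|2|2|0
3|2|2|1
k=11  2|2|0|1
3|2|2|3
0|2|2|0
3|2|2|1
k=12  2|2|0|2
3|2|2|3
0|2|2|0
3|2|2|1
k=13  2|2|0|3
3|2|2|3
0|2|2|0
3|2|2|1
k=14  2|2|1|1
3|2|3|0
0|2|2|1
3|2|2|1
k=15  2|2|1|2
3|2|3|0
0|2|2|1
3|2|2|1
k=16  2|2|1|3
3|2|3|0
0|2|2|1
3|2|2|1
k=17  2|2|2|0
3|2|3|1
0|2|2|1
3|2|2|1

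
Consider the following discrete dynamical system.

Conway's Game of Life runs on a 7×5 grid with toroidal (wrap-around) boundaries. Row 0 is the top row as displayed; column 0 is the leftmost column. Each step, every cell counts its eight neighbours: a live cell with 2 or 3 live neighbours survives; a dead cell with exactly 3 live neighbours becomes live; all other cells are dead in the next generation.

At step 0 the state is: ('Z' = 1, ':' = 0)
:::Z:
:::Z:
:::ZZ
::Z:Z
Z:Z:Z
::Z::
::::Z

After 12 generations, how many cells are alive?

k=0  :::Z:
:::Z:
:::ZZ
::Z:Z
Z:Z:Z
::Z::
::::Z
k=1  :::ZZ
::ZZ:
::Z:Z
:ZZ::
Z:Z:Z
ZZ::Z
:::Z:
k=2  ::::Z
::Z::
:::::
::Z:Z
::Z:Z
:ZZ::
::ZZ:
k=3  ::Z::
:::::
:::Z:
:::::
Z:Z::
:Z:::
:ZZZ:
k=4  :ZZZ:
:::::
:::::
:::::
:Z:::
Z::Z:
:Z:Z:
k=5  :Z:Z:
::Z::
:::::
:::::
:::::
ZZ::Z
ZZ:Z:
k=6  ZZ:ZZ
::Z::
:::::
:::::
Z::::
:ZZ:Z
:::Z:
k=7  ZZ:ZZ
ZZZZZ
:::::
:::::
ZZ:::
ZZZZZ
:::::
k=8  :::::
:::::
ZZZZZ
:::::
:::Z:
::ZZZ
:::::
k=9  :::::
ZZZZZ
ZZZZZ
ZZ:::
::ZZZ
::ZZZ
:::Z:
k=10  ZZ:::
:::::
:::::
:::::
:::::
:::::
::ZZZ
k=11  ZZZZZ
:::::
:::::
:::::
:::::
:::Z:
ZZZZZ
k=12  :::::
ZZZZZ
:::::
:::::
:::::
ZZ:Z:
:::::

8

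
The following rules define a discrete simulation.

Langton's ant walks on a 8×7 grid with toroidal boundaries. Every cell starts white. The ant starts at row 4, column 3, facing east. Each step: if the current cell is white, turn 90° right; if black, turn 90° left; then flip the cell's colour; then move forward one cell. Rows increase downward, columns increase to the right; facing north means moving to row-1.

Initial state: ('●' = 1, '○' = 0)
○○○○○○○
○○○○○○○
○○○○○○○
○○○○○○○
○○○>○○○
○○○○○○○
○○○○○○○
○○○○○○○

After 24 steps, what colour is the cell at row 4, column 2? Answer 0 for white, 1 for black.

[0] ○○○○○○○
○○○○○○○
○○○○○○○
○○○○○○○
○○○>○○○
○○○○○○○
○○○○○○○
○○○○○○○
[1] ○○○○○○○
○○○○○○○
○○○○○○○
○○○○○○○
○○○●○○○
○○○v○○○
○○○○○○○
○○○○○○○
[2] ○○○○○○○
○○○○○○○
○○○○○○○
○○○○○○○
○○○●○○○
○○<●○○○
○○○○○○○
○○○○○○○
[3] ○○○○○○○
○○○○○○○
○○○○○○○
○○○○○○○
○○^●○○○
○○●●○○○
○○○○○○○
○○○○○○○
[4] ○○○○○○○
○○○○○○○
○○○○○○○
○○○○○○○
○○●>○○○
○○●●○○○
○○○○○○○
○○○○○○○
[5] ○○○○○○○
○○○○○○○
○○○○○○○
○○○^○○○
○○●○○○○
○○●●○○○
○○○○○○○
○○○○○○○
[6] ○○○○○○○
○○○○○○○
○○○○○○○
○○○●>○○
○○●○○○○
○○●●○○○
○○○○○○○
○○○○○○○
[7] ○○○○○○○
○○○○○○○
○○○○○○○
○○○●●○○
○○●○v○○
○○●●○○○
○○○○○○○
○○○○○○○
[8] ○○○○○○○
○○○○○○○
○○○○○○○
○○○●●○○
○○●<●○○
○○●●○○○
○○○○○○○
○○○○○○○
[9] ○○○○○○○
○○○○○○○
○○○○○○○
○○○^●○○
○○●●●○○
○○●●○○○
○○○○○○○
○○○○○○○
[10] ○○○○○○○
○○○○○○○
○○○○○○○
○○<○●○○
○○●●●○○
○○●●○○○
○○○○○○○
○○○○○○○
[11] ○○○○○○○
○○○○○○○
○○^○○○○
○○●○●○○
○○●●●○○
○○●●○○○
○○○○○○○
○○○○○○○
[12] ○○○○○○○
○○○○○○○
○○●>○○○
○○●○●○○
○○●●●○○
○○●●○○○
○○○○○○○
○○○○○○○
[13] ○○○○○○○
○○○○○○○
○○●●○○○
○○●v●○○
○○●●●○○
○○●●○○○
○○○○○○○
○○○○○○○
[14] ○○○○○○○
○○○○○○○
○○●●○○○
○○<●●○○
○○●●●○○
○○●●○○○
○○○○○○○
○○○○○○○
[15] ○○○○○○○
○○○○○○○
○○●●○○○
○○○●●○○
○○v●●○○
○○●●○○○
○○○○○○○
○○○○○○○
[16] ○○○○○○○
○○○○○○○
○○●●○○○
○○○●●○○
○○○>●○○
○○●●○○○
○○○○○○○
○○○○○○○
[17] ○○○○○○○
○○○○○○○
○○●●○○○
○○○^●○○
○○○○●○○
○○●●○○○
○○○○○○○
○○○○○○○
[18] ○○○○○○○
○○○○○○○
○○●●○○○
○○<○●○○
○○○○●○○
○○●●○○○
○○○○○○○
○○○○○○○
[19] ○○○○○○○
○○○○○○○
○○^●○○○
○○●○●○○
○○○○●○○
○○●●○○○
○○○○○○○
○○○○○○○
[20] ○○○○○○○
○○○○○○○
○<○●○○○
○○●○●○○
○○○○●○○
○○●●○○○
○○○○○○○
○○○○○○○
[21] ○○○○○○○
○^○○○○○
○●○●○○○
○○●○●○○
○○○○●○○
○○●●○○○
○○○○○○○
○○○○○○○
[22] ○○○○○○○
○●>○○○○
○●○●○○○
○○●○●○○
○○○○●○○
○○●●○○○
○○○○○○○
○○○○○○○
[23] ○○○○○○○
○●●○○○○
○●v●○○○
○○●○●○○
○○○○●○○
○○●●○○○
○○○○○○○
○○○○○○○
[24] ○○○○○○○
○●●○○○○
○<●●○○○
○○●○●○○
○○○○●○○
○○●●○○○
○○○○○○○
○○○○○○○

0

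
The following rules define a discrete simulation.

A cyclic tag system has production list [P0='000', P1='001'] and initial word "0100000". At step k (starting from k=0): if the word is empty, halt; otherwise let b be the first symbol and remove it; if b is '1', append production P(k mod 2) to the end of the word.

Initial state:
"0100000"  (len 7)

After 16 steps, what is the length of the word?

step 0: "0100000"  (len 7)
step 1: "100000"  (len 6)
step 2: "00000001"  (len 8)
step 3: "0000001"  (len 7)
step 4: "000001"  (len 6)
step 5: "00001"  (len 5)
step 6: "0001"  (len 4)
step 7: "001"  (len 3)
step 8: "01"  (len 2)
step 9: "1"  (len 1)
step 10: "001"  (len 3)
step 11: "01"  (len 2)
step 12: "1"  (len 1)
step 13: "000"  (len 3)
step 14: "00"  (len 2)
step 15: "0"  (len 1)
step 16: (halted — word empty)

0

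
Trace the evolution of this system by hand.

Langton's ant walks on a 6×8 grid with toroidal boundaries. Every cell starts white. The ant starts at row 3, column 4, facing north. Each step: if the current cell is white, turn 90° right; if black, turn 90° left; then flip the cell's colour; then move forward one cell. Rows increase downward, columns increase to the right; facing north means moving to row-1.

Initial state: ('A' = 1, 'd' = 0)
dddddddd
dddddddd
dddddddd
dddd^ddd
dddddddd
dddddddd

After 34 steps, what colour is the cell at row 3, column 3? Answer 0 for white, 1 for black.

0

t=0: dddddddd
dddddddd
dddddddd
dddd^ddd
dddddddd
dddddddd
t=1: dddddddd
dddddddd
dddddddd
ddddA>dd
dddddddd
dddddddd
t=2: dddddddd
dddddddd
dddddddd
ddddAAdd
dddddvdd
dddddddd
t=3: dddddddd
dddddddd
dddddddd
ddddAAdd
dddd<Add
dddddddd
t=4: dddddddd
dddddddd
dddddddd
dddd^Add
ddddAAdd
dddddddd
t=5: dddddddd
dddddddd
dddddddd
ddd<dAdd
ddddAAdd
dddddddd
t=6: dddddddd
dddddddd
ddd^dddd
dddAdAdd
ddddAAdd
dddddddd
t=7: dddddddd
dddddddd
dddA>ddd
dddAdAdd
ddddAAdd
dddddddd
t=8: dddddddd
dddddddd
dddAAddd
dddAvAdd
ddddAAdd
dddddddd
t=9: dddddddd
dddddddd
dddAAddd
ddd<AAdd
ddddAAdd
dddddddd
t=10: dddddddd
dddddddd
dddAAddd
ddddAAdd
dddvAAdd
dddddddd
t=11: dddddddd
dddddddd
dddAAddd
ddddAAdd
dd<AAAdd
dddddddd
t=12: dddddddd
dddddddd
dddAAddd
dd^dAAdd
ddAAAAdd
dddddddd
t=13: dddddddd
dddddddd
dddAAddd
ddA>AAdd
ddAAAAdd
dddddddd
t=14: dddddddd
dddddddd
dddAAddd
ddAAAAdd
ddAvAAdd
dddddddd
t=15: dddddddd
dddddddd
dddAAddd
ddAAAAdd
ddAd>Add
dddddddd
t=16: dddddddd
dddddddd
dddAAddd
ddAA^Add
ddAddAdd
dddddddd
t=17: dddddddd
dddddddd
dddAAddd
ddA<dAdd
ddAddAdd
dddddddd
t=18: dddddddd
dddddddd
dddAAddd
ddAddAdd
ddAvdAdd
dddddddd
t=19: dddddddd
dddddddd
dddAAddd
ddAddAdd
dd<AdAdd
dddddddd
t=20: dddddddd
dddddddd
dddAAddd
ddAddAdd
dddAdAdd
ddvddddd
t=21: dddddddd
dddddddd
dddAAddd
ddAddAdd
dddAdAdd
d<Addddd
t=22: dddddddd
dddddddd
dddAAddd
ddAddAdd
d^dAdAdd
dAAddddd
t=23: dddddddd
dddddddd
dddAAddd
ddAddAdd
dA>AdAdd
dAAddddd
t=24: dddddddd
dddddddd
dddAAddd
ddAddAdd
dAAAdAdd
dAvddddd
t=25: dddddddd
dddddddd
dddAAddd
ddAddAdd
dAAAdAdd
dAd>dddd
t=26: dddvdddd
dddddddd
dddAAddd
ddAddAdd
dAAAdAdd
dAdAdddd
t=27: dd<Adddd
dddddddd
dddAAddd
ddAddAdd
dAAAdAdd
dAdAdddd
t=28: ddAAdddd
dddddddd
dddAAddd
ddAddAdd
dAAAdAdd
dA^Adddd
t=29: ddAAdddd
dddddddd
dddAAddd
ddAddAdd
dAAAdAdd
dAA>dddd
t=30: ddAAdddd
dddddddd
dddAAddd
ddAddAdd
dAA^dAdd
dAAddddd
t=31: ddAAdddd
dddddddd
dddAAddd
ddAddAdd
dA<ddAdd
dAAddddd
t=32: ddAAdddd
dddddddd
dddAAddd
ddAddAdd
dAdddAdd
dAvddddd
t=33: ddAAdddd
dddddddd
dddAAddd
ddAddAdd
dAdddAdd
dAd>dddd
t=34: ddAvdddd
dddddddd
dddAAddd
ddAddAdd
dAdddAdd
dAdAdddd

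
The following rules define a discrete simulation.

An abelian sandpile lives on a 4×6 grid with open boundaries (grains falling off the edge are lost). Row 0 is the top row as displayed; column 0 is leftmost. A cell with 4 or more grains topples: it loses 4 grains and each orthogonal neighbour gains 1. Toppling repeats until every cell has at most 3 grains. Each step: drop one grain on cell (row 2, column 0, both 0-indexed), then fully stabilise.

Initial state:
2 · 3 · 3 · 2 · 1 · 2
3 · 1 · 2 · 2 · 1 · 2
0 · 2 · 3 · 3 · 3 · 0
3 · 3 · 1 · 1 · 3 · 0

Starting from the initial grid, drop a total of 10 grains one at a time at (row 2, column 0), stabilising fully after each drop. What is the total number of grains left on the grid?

48

k=0  2 · 3 · 3 · 2 · 1 · 2
3 · 1 · 2 · 2 · 1 · 2
0 · 2 · 3 · 3 · 3 · 0
3 · 3 · 1 · 1 · 3 · 0
k=1  2 · 3 · 3 · 2 · 1 · 2
3 · 1 · 2 · 2 · 1 · 2
1 · 2 · 3 · 3 · 3 · 0
3 · 3 · 1 · 1 · 3 · 0
k=2  2 · 3 · 3 · 2 · 1 · 2
3 · 1 · 2 · 2 · 1 · 2
2 · 2 · 3 · 3 · 3 · 0
3 · 3 · 1 · 1 · 3 · 0
k=3  2 · 3 · 3 · 2 · 1 · 2
3 · 1 · 2 · 2 · 1 · 2
3 · 2 · 3 · 3 · 3 · 0
3 · 3 · 1 · 1 · 3 · 0
k=4  3 · 3 · 3 · 2 · 1 · 2
0 · 3 · 3 · 3 · 2 · 2
3 · 1 · 1 · 1 · 1 · 1
1 · 1 · 3 · 3 · 0 · 1
k=5  3 · 3 · 3 · 2 · 1 · 2
1 · 3 · 3 · 3 · 2 · 2
0 · 2 · 1 · 1 · 1 · 1
2 · 1 · 3 · 3 · 0 · 1
k=6  3 · 3 · 3 · 2 · 1 · 2
1 · 3 · 3 · 3 · 2 · 2
1 · 2 · 1 · 1 · 1 · 1
2 · 1 · 3 · 3 · 0 · 1
k=7  3 · 3 · 3 · 2 · 1 · 2
1 · 3 · 3 · 3 · 2 · 2
2 · 2 · 1 · 1 · 1 · 1
2 · 1 · 3 · 3 · 0 · 1
k=8  3 · 3 · 3 · 2 · 1 · 2
1 · 3 · 3 · 3 · 2 · 2
3 · 2 · 1 · 1 · 1 · 1
2 · 1 · 3 · 3 · 0 · 1
k=9  3 · 3 · 3 · 2 · 1 · 2
2 · 3 · 3 · 3 · 2 · 2
0 · 3 · 1 · 1 · 1 · 1
3 · 1 · 3 · 3 · 0 · 1
k=10  3 · 3 · 3 · 2 · 1 · 2
2 · 3 · 3 · 3 · 2 · 2
1 · 3 · 1 · 1 · 1 · 1
3 · 1 · 3 · 3 · 0 · 1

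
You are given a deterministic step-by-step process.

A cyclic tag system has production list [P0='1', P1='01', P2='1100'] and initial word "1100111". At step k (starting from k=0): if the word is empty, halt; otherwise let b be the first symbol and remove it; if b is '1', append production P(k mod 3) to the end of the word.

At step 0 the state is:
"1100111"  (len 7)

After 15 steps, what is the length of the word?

12

step 0: "1100111"  (len 7)
step 1: "1001111"  (len 7)
step 2: "00111101"  (len 8)
step 3: "0111101"  (len 7)
step 4: "111101"  (len 6)
step 5: "1110101"  (len 7)
step 6: "1101011100"  (len 10)
step 7: "1010111001"  (len 10)
step 8: "01011100101"  (len 11)
step 9: "1011100101"  (len 10)
step 10: "0111001011"  (len 10)
step 11: "111001011"  (len 9)
step 12: "110010111100"  (len 12)
step 13: "100101111001"  (len 12)
step 14: "0010111100101"  (len 13)
step 15: "010111100101"  (len 12)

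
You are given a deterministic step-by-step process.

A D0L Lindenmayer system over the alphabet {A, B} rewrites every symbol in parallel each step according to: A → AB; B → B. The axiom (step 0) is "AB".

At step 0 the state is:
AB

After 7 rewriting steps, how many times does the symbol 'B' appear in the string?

[0] AB
[1] ABB
[2] ABBB
[3] ABBBB
[4] ABBBBB
[5] ABBBBBB
[6] ABBBBBBB
[7] ABBBBBBBB

8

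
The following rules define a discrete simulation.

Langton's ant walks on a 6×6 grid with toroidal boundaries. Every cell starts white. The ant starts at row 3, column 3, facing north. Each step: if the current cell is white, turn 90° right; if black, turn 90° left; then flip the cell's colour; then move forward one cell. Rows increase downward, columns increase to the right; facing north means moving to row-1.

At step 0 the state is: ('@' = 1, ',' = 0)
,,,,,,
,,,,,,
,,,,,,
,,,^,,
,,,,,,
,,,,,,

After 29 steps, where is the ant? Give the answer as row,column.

0) ,,,,,,
,,,,,,
,,,,,,
,,,^,,
,,,,,,
,,,,,,
1) ,,,,,,
,,,,,,
,,,,,,
,,,@>,
,,,,,,
,,,,,,
2) ,,,,,,
,,,,,,
,,,,,,
,,,@@,
,,,,v,
,,,,,,
3) ,,,,,,
,,,,,,
,,,,,,
,,,@@,
,,,<@,
,,,,,,
4) ,,,,,,
,,,,,,
,,,,,,
,,,^@,
,,,@@,
,,,,,,
5) ,,,,,,
,,,,,,
,,,,,,
,,<,@,
,,,@@,
,,,,,,
6) ,,,,,,
,,,,,,
,,^,,,
,,@,@,
,,,@@,
,,,,,,
7) ,,,,,,
,,,,,,
,,@>,,
,,@,@,
,,,@@,
,,,,,,
8) ,,,,,,
,,,,,,
,,@@,,
,,@v@,
,,,@@,
,,,,,,
9) ,,,,,,
,,,,,,
,,@@,,
,,<@@,
,,,@@,
,,,,,,
10) ,,,,,,
,,,,,,
,,@@,,
,,,@@,
,,v@@,
,,,,,,
11) ,,,,,,
,,,,,,
,,@@,,
,,,@@,
,<@@@,
,,,,,,
12) ,,,,,,
,,,,,,
,,@@,,
,^,@@,
,@@@@,
,,,,,,
13) ,,,,,,
,,,,,,
,,@@,,
,@>@@,
,@@@@,
,,,,,,
14) ,,,,,,
,,,,,,
,,@@,,
,@@@@,
,@v@@,
,,,,,,
15) ,,,,,,
,,,,,,
,,@@,,
,@@@@,
,@,>@,
,,,,,,
16) ,,,,,,
,,,,,,
,,@@,,
,@@^@,
,@,,@,
,,,,,,
17) ,,,,,,
,,,,,,
,,@@,,
,@<,@,
,@,,@,
,,,,,,
18) ,,,,,,
,,,,,,
,,@@,,
,@,,@,
,@v,@,
,,,,,,
19) ,,,,,,
,,,,,,
,,@@,,
,@,,@,
,<@,@,
,,,,,,
20) ,,,,,,
,,,,,,
,,@@,,
,@,,@,
,,@,@,
,v,,,,
21) ,,,,,,
,,,,,,
,,@@,,
,@,,@,
,,@,@,
<@,,,,
22) ,,,,,,
,,,,,,
,,@@,,
,@,,@,
^,@,@,
@@,,,,
23) ,,,,,,
,,,,,,
,,@@,,
,@,,@,
@>@,@,
@@,,,,
24) ,,,,,,
,,,,,,
,,@@,,
,@,,@,
@@@,@,
@v,,,,
25) ,,,,,,
,,,,,,
,,@@,,
,@,,@,
@@@,@,
@,>,,,
26) ,,v,,,
,,,,,,
,,@@,,
,@,,@,
@@@,@,
@,@,,,
27) ,<@,,,
,,,,,,
,,@@,,
,@,,@,
@@@,@,
@,@,,,
28) ,@@,,,
,,,,,,
,,@@,,
,@,,@,
@@@,@,
@^@,,,
29) ,@@,,,
,,,,,,
,,@@,,
,@,,@,
@@@,@,
@@>,,,

5,2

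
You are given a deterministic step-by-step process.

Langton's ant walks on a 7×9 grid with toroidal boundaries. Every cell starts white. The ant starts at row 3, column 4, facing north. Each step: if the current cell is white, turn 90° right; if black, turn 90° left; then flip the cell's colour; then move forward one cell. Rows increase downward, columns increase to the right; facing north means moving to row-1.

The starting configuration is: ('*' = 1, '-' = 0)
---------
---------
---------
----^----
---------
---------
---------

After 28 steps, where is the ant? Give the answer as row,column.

5,2

gen 0: ---------
---------
---------
----^----
---------
---------
---------
gen 1: ---------
---------
---------
----*>---
---------
---------
---------
gen 2: ---------
---------
---------
----**---
-----v---
---------
---------
gen 3: ---------
---------
---------
----**---
----<*---
---------
---------
gen 4: ---------
---------
---------
----^*---
----**---
---------
---------
gen 5: ---------
---------
---------
---<-*---
----**---
---------
---------
gen 6: ---------
---------
---^-----
---*-*---
----**---
---------
---------
gen 7: ---------
---------
---*>----
---*-*---
----**---
---------
---------
gen 8: ---------
---------
---**----
---*v*---
----**---
---------
---------
gen 9: ---------
---------
---**----
---<**---
----**---
---------
---------
gen 10: ---------
---------
---**----
----**---
---v**---
---------
---------
gen 11: ---------
---------
---**----
----**---
--<***---
---------
---------
gen 12: ---------
---------
---**----
--^-**---
--****---
---------
---------
gen 13: ---------
---------
---**----
--*>**---
--****---
---------
---------
gen 14: ---------
---------
---**----
--****---
--*v**---
---------
---------
gen 15: ---------
---------
---**----
--****---
--*->*---
---------
---------
gen 16: ---------
---------
---**----
--**^*---
--*--*---
---------
---------
gen 17: ---------
---------
---**----
--*<-*---
--*--*---
---------
---------
gen 18: ---------
---------
---**----
--*--*---
--*v-*---
---------
---------
gen 19: ---------
---------
---**----
--*--*---
--<*-*---
---------
---------
gen 20: ---------
---------
---**----
--*--*---
---*-*---
--v------
---------
gen 21: ---------
---------
---**----
--*--*---
---*-*---
-<*------
---------
gen 22: ---------
---------
---**----
--*--*---
-^-*-*---
-**------
---------
gen 23: ---------
---------
---**----
--*--*---
-*>*-*---
-**------
---------
gen 24: ---------
---------
---**----
--*--*---
-***-*---
-*v------
---------
gen 25: ---------
---------
---**----
--*--*---
-***-*---
-*->-----
---------
gen 26: ---------
---------
---**----
--*--*---
-***-*---
-*-*-----
---v-----
gen 27: ---------
---------
---**----
--*--*---
-***-*---
-*-*-----
--<*-----
gen 28: ---------
---------
---**----
--*--*---
-***-*---
-*^*-----
--**-----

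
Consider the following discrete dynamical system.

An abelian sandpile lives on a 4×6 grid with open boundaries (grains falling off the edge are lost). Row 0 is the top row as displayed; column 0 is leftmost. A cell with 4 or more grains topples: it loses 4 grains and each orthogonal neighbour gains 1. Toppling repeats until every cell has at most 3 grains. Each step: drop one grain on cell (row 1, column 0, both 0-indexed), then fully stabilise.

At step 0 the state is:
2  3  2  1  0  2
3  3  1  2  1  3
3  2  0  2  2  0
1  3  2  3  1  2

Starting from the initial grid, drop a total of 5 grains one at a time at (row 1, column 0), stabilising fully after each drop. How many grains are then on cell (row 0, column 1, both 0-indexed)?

1

[0] 2  3  2  1  0  2
3  3  1  2  1  3
3  2  0  2  2  0
1  3  2  3  1  2
[1] 0  1  3  1  0  2
3  2  2  2  1  3
1  1  1  2  2  0
3  0  3  3  1  2
[2] 1  1  3  1  0  2
0  3  2  2  1  3
2  1  1  2  2  0
3  0  3  3  1  2
[3] 1  1  3  1  0  2
1  3  2  2  1  3
2  1  1  2  2  0
3  0  3  3  1  2
[4] 1  1  3  1  0  2
2  3  2  2  1  3
2  1  1  2  2  0
3  0  3  3  1  2
[5] 1  1  3  1  0  2
3  3  2  2  1  3
2  1  1  2  2  0
3  0  3  3  1  2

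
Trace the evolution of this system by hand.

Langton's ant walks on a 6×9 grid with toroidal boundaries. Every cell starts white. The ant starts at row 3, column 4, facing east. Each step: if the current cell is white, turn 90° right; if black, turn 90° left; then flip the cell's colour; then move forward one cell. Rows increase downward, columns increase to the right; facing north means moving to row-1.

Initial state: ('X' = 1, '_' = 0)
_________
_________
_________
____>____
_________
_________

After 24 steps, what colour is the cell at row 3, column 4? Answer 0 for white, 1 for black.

[0] _________
_________
_________
____>____
_________
_________
[1] _________
_________
_________
____X____
____v____
_________
[2] _________
_________
_________
____X____
___<X____
_________
[3] _________
_________
_________
___^X____
___XX____
_________
[4] _________
_________
_________
___X>____
___XX____
_________
[5] _________
_________
____^____
___X_____
___XX____
_________
[6] _________
_________
____X>___
___X_____
___XX____
_________
[7] _________
_________
____XX___
___X_v___
___XX____
_________
[8] _________
_________
____XX___
___X<X___
___XX____
_________
[9] _________
_________
____^X___
___XXX___
___XX____
_________
[10] _________
_________
___<_X___
___XXX___
___XX____
_________
[11] _________
___^_____
___X_X___
___XXX___
___XX____
_________
[12] _________
___X>____
___X_X___
___XXX___
___XX____
_________
[13] _________
___XX____
___XvX___
___XXX___
___XX____
_________
[14] _________
___XX____
___<XX___
___XXX___
___XX____
_________
[15] _________
___XX____
____XX___
___vXX___
___XX____
_________
[16] _________
___XX____
____XX___
____>X___
___XX____
_________
[17] _________
___XX____
____^X___
_____X___
___XX____
_________
[18] _________
___XX____
___<_X___
_____X___
___XX____
_________
[19] _________
___^X____
___X_X___
_____X___
___XX____
_________
[20] _________
__<_X____
___X_X___
_____X___
___XX____
_________
[21] __^______
__X_X____
___X_X___
_____X___
___XX____
_________
[22] __X>_____
__X_X____
___X_X___
_____X___
___XX____
_________
[23] __XX_____
__XvX____
___X_X___
_____X___
___XX____
_________
[24] __XX_____
__<XX____
___X_X___
_____X___
___XX____
_________

0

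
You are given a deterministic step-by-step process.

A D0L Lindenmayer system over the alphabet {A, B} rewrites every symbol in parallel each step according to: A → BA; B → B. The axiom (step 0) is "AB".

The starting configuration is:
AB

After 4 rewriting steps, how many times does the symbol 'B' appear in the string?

5

gen 0: AB
gen 1: BAB
gen 2: BBAB
gen 3: BBBAB
gen 4: BBBBAB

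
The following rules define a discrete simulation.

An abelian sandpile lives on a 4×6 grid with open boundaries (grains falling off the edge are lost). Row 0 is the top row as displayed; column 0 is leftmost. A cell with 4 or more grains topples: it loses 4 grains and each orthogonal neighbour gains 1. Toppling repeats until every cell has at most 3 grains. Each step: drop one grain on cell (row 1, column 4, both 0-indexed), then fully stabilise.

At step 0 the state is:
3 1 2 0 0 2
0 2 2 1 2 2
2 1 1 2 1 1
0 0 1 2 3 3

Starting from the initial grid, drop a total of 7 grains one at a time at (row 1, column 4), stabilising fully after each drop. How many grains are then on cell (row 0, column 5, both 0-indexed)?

t=0: 3 1 2 0 0 2
0 2 2 1 2 2
2 1 1 2 1 1
0 0 1 2 3 3
t=1: 3 1 2 0 0 2
0 2 2 1 3 2
2 1 1 2 1 1
0 0 1 2 3 3
t=2: 3 1 2 0 1 2
0 2 2 2 0 3
2 1 1 2 2 1
0 0 1 2 3 3
t=3: 3 1 2 0 1 2
0 2 2 2 1 3
2 1 1 2 2 1
0 0 1 2 3 3
t=4: 3 1 2 0 1 2
0 2 2 2 2 3
2 1 1 2 2 1
0 0 1 2 3 3
t=5: 3 1 2 0 1 2
0 2 2 2 3 3
2 1 1 2 2 1
0 0 1 2 3 3
t=6: 3 1 2 0 2 3
0 2 2 3 1 0
2 1 1 2 3 2
0 0 1 2 3 3
t=7: 3 1 2 0 2 3
0 2 2 3 2 0
2 1 1 2 3 2
0 0 1 2 3 3

3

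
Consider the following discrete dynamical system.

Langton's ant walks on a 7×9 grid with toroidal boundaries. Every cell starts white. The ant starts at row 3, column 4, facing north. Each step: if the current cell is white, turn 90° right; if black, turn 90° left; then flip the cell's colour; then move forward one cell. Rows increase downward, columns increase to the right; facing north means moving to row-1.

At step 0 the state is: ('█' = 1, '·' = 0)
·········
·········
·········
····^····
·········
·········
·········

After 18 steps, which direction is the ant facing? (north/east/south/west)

south

[0] ·········
·········
·········
····^····
·········
·········
·········
[1] ·········
·········
·········
····█>···
·········
·········
·········
[2] ·········
·········
·········
····██···
·····v···
·········
·········
[3] ·········
·········
·········
····██···
····<█···
·········
·········
[4] ·········
·········
·········
····^█···
····██···
·········
·········
[5] ·········
·········
·········
···<·█···
····██···
·········
·········
[6] ·········
·········
···^·····
···█·█···
····██···
·········
·········
[7] ·········
·········
···█>····
···█·█···
····██···
·········
·········
[8] ·········
·········
···██····
···█v█···
····██···
·········
·········
[9] ·········
·········
···██····
···<██···
····██···
·········
·········
[10] ·········
·········
···██····
····██···
···v██···
·········
·········
[11] ·········
·········
···██····
····██···
··<███···
·········
·········
[12] ·········
·········
···██····
··^·██···
··████···
·········
·········
[13] ·········
·········
···██····
··█>██···
··████···
·········
·········
[14] ·········
·········
···██····
··████···
··█v██···
·········
·········
[15] ·········
·········
···██····
··████···
··█·>█···
·········
·········
[16] ·········
·········
···██····
··██^█···
··█··█···
·········
·········
[17] ·········
·········
···██····
··█<·█···
··█··█···
·········
·········
[18] ·········
·········
···██····
··█··█···
··█v·█···
·········
·········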